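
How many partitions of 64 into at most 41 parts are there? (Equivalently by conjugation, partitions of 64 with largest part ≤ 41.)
p(64, parts ≤ 41) = 1737122

Use the recurrence p(n, m) = p(n, m−1) + p(n−m, m): either the largest part is < m (count p(n, m−1)) or the largest part is exactly m (remove one copy of m, count p(n−m, m)). With p(0, ·) = 1 this gives p(64, parts ≤ 41) = 1737122. (By conjugating Young diagrams, this also counts partitions of 64 into at most 41 parts.)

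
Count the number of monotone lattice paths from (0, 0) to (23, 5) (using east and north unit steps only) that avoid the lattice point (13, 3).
Number of paths = 61320

Total paths from (0, 0) to (23, 5): C(28, 23) = 98280. Paths through (13, 3): (paths (0, 0) → (13, 3)) × (paths (13, 3) → (23, 5)) = C(16, 13) · C(12, 10) = 560 · 66 = 36960. Avoidance count = 98280 − 36960 = 61320.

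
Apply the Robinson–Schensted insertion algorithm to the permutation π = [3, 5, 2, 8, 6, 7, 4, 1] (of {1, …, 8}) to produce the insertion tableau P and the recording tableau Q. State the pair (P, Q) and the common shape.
P = [1, 4, 6, 7] / [2, 5] / [3] / [8];  Q = [1, 2, 4, 6] / [3, 5] / [7] / [8];  common shape = (4, 2, 1, 1)

Row-insert the values π_1, π_2, … into P one at a time, bumping the leftmost entry strictly greater than the inserted value down to the next row. The recording tableau Q records, in position (i, j), the step at which that cell was added to P.
  Insert 3 (step 1): P = [3];  Q = [1]
  Insert 5 (step 2): P = [3, 5];  Q = [1, 2]
  Insert 2 (step 3): P = [2, 5] / [3];  Q = [1, 2] / [3]
  Insert 8 (step 4): P = [2, 5, 8] / [3];  Q = [1, 2, 4] / [3]
  Insert 6 (step 5): P = [2, 5, 6] / [3, 8];  Q = [1, 2, 4] / [3, 5]
  Insert 7 (step 6): P = [2, 5, 6, 7] / [3, 8];  Q = [1, 2, 4, 6] / [3, 5]
  Insert 4 (step 7): P = [2, 4, 6, 7] / [3, 5] / [8];  Q = [1, 2, 4, 6] / [3, 5] / [7]
  Insert 1 (step 8): P = [1, 4, 6, 7] / [2, 5] / [3] / [8];  Q = [1, 2, 4, 6] / [3, 5] / [7] / [8]
Final shape: (4, 2, 1, 1).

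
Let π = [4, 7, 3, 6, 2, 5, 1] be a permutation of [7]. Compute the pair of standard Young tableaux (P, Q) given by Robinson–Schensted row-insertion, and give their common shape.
P = [1, 5] / [2, 6] / [3, 7] / [4];  Q = [1, 2] / [3, 4] / [5, 6] / [7];  common shape = (2, 2, 2, 1)

Row-insert the values π_1, π_2, … into P one at a time, bumping the leftmost entry strictly greater than the inserted value down to the next row. The recording tableau Q records, in position (i, j), the step at which that cell was added to P.
  Insert 4 (step 1): P = [4];  Q = [1]
  Insert 7 (step 2): P = [4, 7];  Q = [1, 2]
  Insert 3 (step 3): P = [3, 7] / [4];  Q = [1, 2] / [3]
  Insert 6 (step 4): P = [3, 6] / [4, 7];  Q = [1, 2] / [3, 4]
  Insert 2 (step 5): P = [2, 6] / [3, 7] / [4];  Q = [1, 2] / [3, 4] / [5]
  Insert 5 (step 6): P = [2, 5] / [3, 6] / [4, 7];  Q = [1, 2] / [3, 4] / [5, 6]
  Insert 1 (step 7): P = [1, 5] / [2, 6] / [3, 7] / [4];  Q = [1, 2] / [3, 4] / [5, 6] / [7]
Final shape: (2, 2, 2, 1).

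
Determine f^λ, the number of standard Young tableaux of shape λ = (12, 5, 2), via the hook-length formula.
# SYT of shape (12, 5, 2) = 372096

Hook-length formula: f^λ = n! / Π hook(c), product over all cells c of the Young diagram. For λ = (12, 5, 2), n = 19 boxes. Hook lengths by row (left-to-right, top-to-bottom): [14, 13, 11, 10, 9, 7, 6, 5, 4, 3, 2, 1]; [6, 5, 3, 2, 1]; [2, 1]. Product of hooks = 326918592000. So f^λ = 19! / 326918592000 = 121645100408832000 / 326918592000 = 372096.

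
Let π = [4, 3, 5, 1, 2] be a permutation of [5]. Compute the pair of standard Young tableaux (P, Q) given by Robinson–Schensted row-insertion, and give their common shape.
P = [1, 2] / [3, 5] / [4];  Q = [1, 3] / [2, 5] / [4];  common shape = (2, 2, 1)

Row-insert the values π_1, π_2, … into P one at a time, bumping the leftmost entry strictly greater than the inserted value down to the next row. The recording tableau Q records, in position (i, j), the step at which that cell was added to P.
  Insert 4 (step 1): P = [4];  Q = [1]
  Insert 3 (step 2): P = [3] / [4];  Q = [1] / [2]
  Insert 5 (step 3): P = [3, 5] / [4];  Q = [1, 3] / [2]
  Insert 1 (step 4): P = [1, 5] / [3] / [4];  Q = [1, 3] / [2] / [4]
  Insert 2 (step 5): P = [1, 2] / [3, 5] / [4];  Q = [1, 3] / [2, 5] / [4]
Final shape: (2, 2, 1).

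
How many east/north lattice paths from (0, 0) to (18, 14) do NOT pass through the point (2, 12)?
Number of paths = 471421677

Total paths from (0, 0) to (18, 14): C(32, 18) = 471435600. Paths through (2, 12): (paths (0, 0) → (2, 12)) × (paths (2, 12) → (18, 14)) = C(14, 2) · C(18, 16) = 91 · 153 = 13923. Avoidance count = 471435600 − 13923 = 471421677.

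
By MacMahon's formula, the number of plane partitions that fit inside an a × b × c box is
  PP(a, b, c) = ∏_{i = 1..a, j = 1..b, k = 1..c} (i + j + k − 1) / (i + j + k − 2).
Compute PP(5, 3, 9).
PP(5, 3, 9) = 208416208

Evaluate the triple product over i = 1..5, j = 1..3, k = 1..9. The factors are (2/1) · (3/2) · (4/3) · (5/4) · (6/5) · (7/6) · (8/7) · (9/8) · … (135 factors total). The numerators and denominators telescope so the product is an integer; carrying out the multiplication exactly gives PP(5, 3, 9) = 208416208.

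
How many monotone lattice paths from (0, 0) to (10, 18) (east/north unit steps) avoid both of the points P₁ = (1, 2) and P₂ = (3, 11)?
Number of paths = 6311217

Inclusion–exclusion. Total paths: C(28, 10) = 13123110. Through P₁: C(3, 1)·C(25, 9) = 6128925. Through P₂: C(14, 3)·C(14, 7) = 1249248. Since P₁ is strictly southwest of P₂, a monotone path through both must visit P₁ then P₂; paths through both = C(3, 1)·C(11, 2)·C(14, 7) = 566280. Avoid both = 13123110 − 6128925 − 1249248 + 566280 = 6311217.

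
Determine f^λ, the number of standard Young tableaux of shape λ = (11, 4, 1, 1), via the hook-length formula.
# SYT of shape (11, 4, 1, 1) = 70720

Hook-length formula: f^λ = n! / Π hook(c), product over all cells c of the Young diagram. For λ = (11, 4, 1, 1), n = 17 boxes. Hook lengths by row (left-to-right, top-to-bottom): [14, 11, 10, 9, 7, 6, 5, 4, 3, 2, 1]; [6, 3, 2, 1]; [2]; [1]. Product of hooks = 5029516800. So f^λ = 17! / 5029516800 = 355687428096000 / 5029516800 = 70720.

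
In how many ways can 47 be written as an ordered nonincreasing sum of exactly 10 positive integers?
p(47, 10 parts) = 10936

Partitions of n into exactly k parts are in bijection with partitions of n − k into at most k parts (subtract 1 from each part). So p(47, exactly 10) = p(37, parts ≤ 10). Computing via the recurrence p(m, j) = p(m, j−1) + p(m−j, j) gives 10936.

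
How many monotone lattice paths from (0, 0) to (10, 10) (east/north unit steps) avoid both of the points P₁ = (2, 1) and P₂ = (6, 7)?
Number of paths = 73816

Inclusion–exclusion. Total paths: C(20, 10) = 184756. Through P₁: C(3, 2)·C(17, 8) = 72930. Through P₂: C(13, 6)·C(7, 4) = 60060. Since P₁ is strictly southwest of P₂, a monotone path through both must visit P₁ then P₂; paths through both = C(3, 2)·C(10, 4)·C(7, 4) = 22050. Avoid both = 184756 − 72930 − 60060 + 22050 = 73816.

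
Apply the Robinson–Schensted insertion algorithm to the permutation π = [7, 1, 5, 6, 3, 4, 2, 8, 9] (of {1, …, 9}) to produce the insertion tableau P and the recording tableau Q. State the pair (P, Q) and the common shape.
P = [1, 2, 4, 8, 9] / [3, 6] / [5] / [7];  Q = [1, 3, 4, 8, 9] / [2, 6] / [5] / [7];  common shape = (5, 2, 1, 1)

Row-insert the values π_1, π_2, … into P one at a time, bumping the leftmost entry strictly greater than the inserted value down to the next row. The recording tableau Q records, in position (i, j), the step at which that cell was added to P.
  Insert 7 (step 1): P = [7];  Q = [1]
  Insert 1 (step 2): P = [1] / [7];  Q = [1] / [2]
  Insert 5 (step 3): P = [1, 5] / [7];  Q = [1, 3] / [2]
  Insert 6 (step 4): P = [1, 5, 6] / [7];  Q = [1, 3, 4] / [2]
  Insert 3 (step 5): P = [1, 3, 6] / [5] / [7];  Q = [1, 3, 4] / [2] / [5]
  Insert 4 (step 6): P = [1, 3, 4] / [5, 6] / [7];  Q = [1, 3, 4] / [2, 6] / [5]
  Insert 2 (step 7): P = [1, 2, 4] / [3, 6] / [5] / [7];  Q = [1, 3, 4] / [2, 6] / [5] / [7]
  Insert 8 (step 8): P = [1, 2, 4, 8] / [3, 6] / [5] / [7];  Q = [1, 3, 4, 8] / [2, 6] / [5] / [7]
  Insert 9 (step 9): P = [1, 2, 4, 8, 9] / [3, 6] / [5] / [7];  Q = [1, 3, 4, 8, 9] / [2, 6] / [5] / [7]
Final shape: (5, 2, 1, 1).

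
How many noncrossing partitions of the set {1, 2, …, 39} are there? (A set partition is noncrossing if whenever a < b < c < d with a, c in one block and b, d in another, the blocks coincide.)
C_39 = 680425371729975800390

These noncrossing partitions are counted by the Catalan number C_n = (1/(n + 1)) · C(2n, n). For n = 39: C_39 = (1/40) · C(78, 39) = 27217014869199032015600/40 = 680425371729975800390.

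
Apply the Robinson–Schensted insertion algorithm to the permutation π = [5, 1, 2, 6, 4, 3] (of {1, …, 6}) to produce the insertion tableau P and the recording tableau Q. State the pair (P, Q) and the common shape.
P = [1, 2, 3] / [4, 6] / [5];  Q = [1, 3, 4] / [2, 5] / [6];  common shape = (3, 2, 1)

Row-insert the values π_1, π_2, … into P one at a time, bumping the leftmost entry strictly greater than the inserted value down to the next row. The recording tableau Q records, in position (i, j), the step at which that cell was added to P.
  Insert 5 (step 1): P = [5];  Q = [1]
  Insert 1 (step 2): P = [1] / [5];  Q = [1] / [2]
  Insert 2 (step 3): P = [1, 2] / [5];  Q = [1, 3] / [2]
  Insert 6 (step 4): P = [1, 2, 6] / [5];  Q = [1, 3, 4] / [2]
  Insert 4 (step 5): P = [1, 2, 4] / [5, 6];  Q = [1, 3, 4] / [2, 5]
  Insert 3 (step 6): P = [1, 2, 3] / [4, 6] / [5];  Q = [1, 3, 4] / [2, 5] / [6]
Final shape: (3, 2, 1).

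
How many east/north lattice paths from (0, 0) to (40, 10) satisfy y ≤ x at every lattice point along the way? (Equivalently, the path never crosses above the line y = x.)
Number of paths = 7766844470

By the reflection principle (André's argument), the number of monotone paths to (40, 10) with n ≤ m that never go above y = x is C(50, 40) − C(50, 41) = 10272278170 − 2505433700 = 7766844470.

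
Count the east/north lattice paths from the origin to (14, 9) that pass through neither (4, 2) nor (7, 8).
Number of paths = 484070

Inclusion–exclusion. Total paths: C(23, 14) = 817190. Through P₁: C(6, 4)·C(17, 10) = 291720. Through P₂: C(15, 7)·C(8, 7) = 51480. Since P₁ is strictly southwest of P₂, a monotone path through both must visit P₁ then P₂; paths through both = C(6, 4)·C(9, 3)·C(8, 7) = 10080. Avoid both = 817190 − 291720 − 51480 + 10080 = 484070.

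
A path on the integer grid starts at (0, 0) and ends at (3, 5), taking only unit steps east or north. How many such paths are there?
Number of paths = 56

A monotone lattice path from (0, 0) to (3, 5) consists of 3 east steps and 5 north steps in some order, so it is determined by which 3 of the 8 steps are east. The count is C(8, 3) = 56.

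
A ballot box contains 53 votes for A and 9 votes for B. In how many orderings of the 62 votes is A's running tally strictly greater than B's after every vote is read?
Strict-lead orderings = 14396935740

Total orderings of the 62 votes with 53 for A: C(62, 53) = 20286591270. By the Bertrand ballot formula (Cycle Lemma / reflection principle), the number of orderings in which A is strictly ahead of B throughout is (p − q)/(p + q) · C(p + q, p) = (53 − 9)/(53 + 9) · 20286591270 = 14396935740.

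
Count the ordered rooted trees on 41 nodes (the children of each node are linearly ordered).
C_40 = 2622127042276492108820

These ordered rooted trees are counted by the Catalan number C_n = (1/(n + 1)) · C(2n, n). For n = 40: C_40 = (1/41) · C(80, 40) = 107507208733336176461620/41 = 2622127042276492108820.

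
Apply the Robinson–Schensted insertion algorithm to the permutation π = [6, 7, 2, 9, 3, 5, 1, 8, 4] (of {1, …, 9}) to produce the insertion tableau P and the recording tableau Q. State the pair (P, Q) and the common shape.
P = [1, 3, 4, 8] / [2, 5, 9] / [6, 7];  Q = [1, 2, 4, 8] / [3, 5, 6] / [7, 9];  common shape = (4, 3, 2)

Row-insert the values π_1, π_2, … into P one at a time, bumping the leftmost entry strictly greater than the inserted value down to the next row. The recording tableau Q records, in position (i, j), the step at which that cell was added to P.
  Insert 6 (step 1): P = [6];  Q = [1]
  Insert 7 (step 2): P = [6, 7];  Q = [1, 2]
  Insert 2 (step 3): P = [2, 7] / [6];  Q = [1, 2] / [3]
  Insert 9 (step 4): P = [2, 7, 9] / [6];  Q = [1, 2, 4] / [3]
  Insert 3 (step 5): P = [2, 3, 9] / [6, 7];  Q = [1, 2, 4] / [3, 5]
  Insert 5 (step 6): P = [2, 3, 5] / [6, 7, 9];  Q = [1, 2, 4] / [3, 5, 6]
  Insert 1 (step 7): P = [1, 3, 5] / [2, 7, 9] / [6];  Q = [1, 2, 4] / [3, 5, 6] / [7]
  Insert 8 (step 8): P = [1, 3, 5, 8] / [2, 7, 9] / [6];  Q = [1, 2, 4, 8] / [3, 5, 6] / [7]
  Insert 4 (step 9): P = [1, 3, 4, 8] / [2, 5, 9] / [6, 7];  Q = [1, 2, 4, 8] / [3, 5, 6] / [7, 9]
Final shape: (4, 3, 2).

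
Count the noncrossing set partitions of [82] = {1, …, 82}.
C_82 = 17526585015616776834735140517915655636396234280

These noncrossing partitions are counted by the Catalan number C_n = (1/(n + 1)) · C(2n, n). For n = 82: C_82 = (1/83) · C(164, 82) = 1454706556296192477283016662986999417820887445240/83 = 17526585015616776834735140517915655636396234280.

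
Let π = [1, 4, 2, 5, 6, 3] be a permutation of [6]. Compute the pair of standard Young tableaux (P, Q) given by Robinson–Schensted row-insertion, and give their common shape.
P = [1, 2, 3, 6] / [4, 5];  Q = [1, 2, 4, 5] / [3, 6];  common shape = (4, 2)

Row-insert the values π_1, π_2, … into P one at a time, bumping the leftmost entry strictly greater than the inserted value down to the next row. The recording tableau Q records, in position (i, j), the step at which that cell was added to P.
  Insert 1 (step 1): P = [1];  Q = [1]
  Insert 4 (step 2): P = [1, 4];  Q = [1, 2]
  Insert 2 (step 3): P = [1, 2] / [4];  Q = [1, 2] / [3]
  Insert 5 (step 4): P = [1, 2, 5] / [4];  Q = [1, 2, 4] / [3]
  Insert 6 (step 5): P = [1, 2, 5, 6] / [4];  Q = [1, 2, 4, 5] / [3]
  Insert 3 (step 6): P = [1, 2, 3, 6] / [4, 5];  Q = [1, 2, 4, 5] / [3, 6]
Final shape: (4, 2).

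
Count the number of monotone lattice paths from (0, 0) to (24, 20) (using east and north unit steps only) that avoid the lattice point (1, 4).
Number of paths = 1572483045120

Total paths from (0, 0) to (24, 20): C(44, 24) = 1761039350070. Paths through (1, 4): (paths (0, 0) → (1, 4)) × (paths (1, 4) → (24, 20)) = C(5, 1) · C(39, 23) = 5 · 37711260990 = 188556304950. Avoidance count = 1761039350070 − 188556304950 = 1572483045120.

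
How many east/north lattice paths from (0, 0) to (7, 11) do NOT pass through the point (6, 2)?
Number of paths = 31544

Total paths from (0, 0) to (7, 11): C(18, 7) = 31824. Paths through (6, 2): (paths (0, 0) → (6, 2)) × (paths (6, 2) → (7, 11)) = C(8, 6) · C(10, 1) = 28 · 10 = 280. Avoidance count = 31824 − 280 = 31544.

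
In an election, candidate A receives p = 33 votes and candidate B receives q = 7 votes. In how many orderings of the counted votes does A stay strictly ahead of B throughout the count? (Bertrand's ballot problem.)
Strict-lead orderings = 12118314

Total orderings of the 40 votes with 33 for A: C(40, 33) = 18643560. By the Bertrand ballot formula (Cycle Lemma / reflection principle), the number of orderings in which A is strictly ahead of B throughout is (p − q)/(p + q) · C(p + q, p) = (33 − 7)/(33 + 7) · 18643560 = 12118314.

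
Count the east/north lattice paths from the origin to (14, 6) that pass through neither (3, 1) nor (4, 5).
Number of paths = 20122

Inclusion–exclusion. Total paths: C(20, 14) = 38760. Through P₁: C(4, 3)·C(16, 11) = 17472. Through P₂: C(9, 4)·C(11, 10) = 1386. Since P₁ is strictly southwest of P₂, a monotone path through both must visit P₁ then P₂; paths through both = C(4, 3)·C(5, 1)·C(11, 10) = 220. Avoid both = 38760 − 17472 − 1386 + 220 = 20122.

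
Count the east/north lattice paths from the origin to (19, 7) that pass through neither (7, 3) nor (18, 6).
Number of paths = 257568

Inclusion–exclusion. Total paths: C(26, 19) = 657800. Through P₁: C(10, 7)·C(16, 12) = 218400. Through P₂: C(24, 18)·C(2, 1) = 269192. Since P₁ is strictly southwest of P₂, a monotone path through both must visit P₁ then P₂; paths through both = C(10, 7)·C(14, 11)·C(2, 1) = 87360. Avoid both = 657800 − 218400 − 269192 + 87360 = 257568.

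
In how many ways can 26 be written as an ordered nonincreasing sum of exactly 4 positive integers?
p(26, 4 parts) = 136

Partitions of n into exactly k parts are in bijection with partitions of n − k into at most k parts (subtract 1 from each part). So p(26, exactly 4) = p(22, parts ≤ 4). Computing via the recurrence p(m, j) = p(m, j−1) + p(m−j, j) gives 136.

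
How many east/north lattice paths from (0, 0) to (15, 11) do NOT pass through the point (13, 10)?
Number of paths = 4293962

Total paths from (0, 0) to (15, 11): C(26, 15) = 7726160. Paths through (13, 10): (paths (0, 0) → (13, 10)) × (paths (13, 10) → (15, 11)) = C(23, 13) · C(3, 2) = 1144066 · 3 = 3432198. Avoidance count = 7726160 − 3432198 = 4293962.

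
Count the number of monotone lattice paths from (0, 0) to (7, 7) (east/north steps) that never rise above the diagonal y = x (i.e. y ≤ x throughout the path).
Number of paths = 429

By the reflection principle (André's argument), the number of monotone paths to (7, 7) with n ≤ m that never go above y = x is C(14, 7) − C(14, 8) = 3432 − 3003 = 429.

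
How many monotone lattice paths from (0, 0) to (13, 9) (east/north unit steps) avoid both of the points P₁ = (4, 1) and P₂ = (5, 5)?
Number of paths = 263505

Inclusion–exclusion. Total paths: C(22, 13) = 497420. Through P₁: C(5, 4)·C(17, 9) = 121550. Through P₂: C(10, 5)·C(12, 8) = 124740. Since P₁ is strictly southwest of P₂, a monotone path through both must visit P₁ then P₂; paths through both = C(5, 4)·C(5, 1)·C(12, 8) = 12375. Avoid both = 497420 − 121550 − 124740 + 12375 = 263505.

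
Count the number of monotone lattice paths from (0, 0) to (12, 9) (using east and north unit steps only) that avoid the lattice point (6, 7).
Number of paths = 245882

Total paths from (0, 0) to (12, 9): C(21, 12) = 293930. Paths through (6, 7): (paths (0, 0) → (6, 7)) × (paths (6, 7) → (12, 9)) = C(13, 6) · C(8, 6) = 1716 · 28 = 48048. Avoidance count = 293930 − 48048 = 245882.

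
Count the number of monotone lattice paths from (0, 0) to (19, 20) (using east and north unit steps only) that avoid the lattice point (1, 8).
Number of paths = 68144825385

Total paths from (0, 0) to (19, 20): C(39, 19) = 68923264410. Paths through (1, 8): (paths (0, 0) → (1, 8)) × (paths (1, 8) → (19, 20)) = C(9, 1) · C(30, 18) = 9 · 86493225 = 778439025. Avoidance count = 68923264410 − 778439025 = 68144825385.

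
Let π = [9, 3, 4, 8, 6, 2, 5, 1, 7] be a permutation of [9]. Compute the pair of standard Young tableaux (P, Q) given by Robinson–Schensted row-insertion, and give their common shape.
P = [1, 4, 5, 7] / [2, 6] / [3] / [8] / [9];  Q = [1, 3, 4, 9] / [2, 7] / [5] / [6] / [8];  common shape = (4, 2, 1, 1, 1)

Row-insert the values π_1, π_2, … into P one at a time, bumping the leftmost entry strictly greater than the inserted value down to the next row. The recording tableau Q records, in position (i, j), the step at which that cell was added to P.
  Insert 9 (step 1): P = [9];  Q = [1]
  Insert 3 (step 2): P = [3] / [9];  Q = [1] / [2]
  Insert 4 (step 3): P = [3, 4] / [9];  Q = [1, 3] / [2]
  Insert 8 (step 4): P = [3, 4, 8] / [9];  Q = [1, 3, 4] / [2]
  Insert 6 (step 5): P = [3, 4, 6] / [8] / [9];  Q = [1, 3, 4] / [2] / [5]
  Insert 2 (step 6): P = [2, 4, 6] / [3] / [8] / [9];  Q = [1, 3, 4] / [2] / [5] / [6]
  Insert 5 (step 7): P = [2, 4, 5] / [3, 6] / [8] / [9];  Q = [1, 3, 4] / [2, 7] / [5] / [6]
  Insert 1 (step 8): P = [1, 4, 5] / [2, 6] / [3] / [8] / [9];  Q = [1, 3, 4] / [2, 7] / [5] / [6] / [8]
  Insert 7 (step 9): P = [1, 4, 5, 7] / [2, 6] / [3] / [8] / [9];  Q = [1, 3, 4, 9] / [2, 7] / [5] / [6] / [8]
Final shape: (4, 2, 1, 1, 1).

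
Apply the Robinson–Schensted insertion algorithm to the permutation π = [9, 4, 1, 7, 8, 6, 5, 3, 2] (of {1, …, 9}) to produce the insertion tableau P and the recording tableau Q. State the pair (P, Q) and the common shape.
P = [1, 2, 8] / [3, 5] / [4] / [6] / [7] / [9];  Q = [1, 4, 5] / [2, 6] / [3] / [7] / [8] / [9];  common shape = (3, 2, 1, 1, 1, 1)

Row-insert the values π_1, π_2, … into P one at a time, bumping the leftmost entry strictly greater than the inserted value down to the next row. The recording tableau Q records, in position (i, j), the step at which that cell was added to P.
  Insert 9 (step 1): P = [9];  Q = [1]
  Insert 4 (step 2): P = [4] / [9];  Q = [1] / [2]
  Insert 1 (step 3): P = [1] / [4] / [9];  Q = [1] / [2] / [3]
  Insert 7 (step 4): P = [1, 7] / [4] / [9];  Q = [1, 4] / [2] / [3]
  Insert 8 (step 5): P = [1, 7, 8] / [4] / [9];  Q = [1, 4, 5] / [2] / [3]
  Insert 6 (step 6): P = [1, 6, 8] / [4, 7] / [9];  Q = [1, 4, 5] / [2, 6] / [3]
  Insert 5 (step 7): P = [1, 5, 8] / [4, 6] / [7] / [9];  Q = [1, 4, 5] / [2, 6] / [3] / [7]
  Insert 3 (step 8): P = [1, 3, 8] / [4, 5] / [6] / [7] / [9];  Q = [1, 4, 5] / [2, 6] / [3] / [7] / [8]
  Insert 2 (step 9): P = [1, 2, 8] / [3, 5] / [4] / [6] / [7] / [9];  Q = [1, 4, 5] / [2, 6] / [3] / [7] / [8] / [9]
Final shape: (3, 2, 1, 1, 1, 1).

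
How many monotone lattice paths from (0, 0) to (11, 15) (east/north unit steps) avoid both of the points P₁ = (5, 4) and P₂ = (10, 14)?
Number of paths = 3001028

Inclusion–exclusion. Total paths: C(26, 11) = 7726160. Through P₁: C(9, 5)·C(17, 6) = 1559376. Through P₂: C(24, 10)·C(2, 1) = 3922512. Since P₁ is strictly southwest of P₂, a monotone path through both must visit P₁ then P₂; paths through both = C(9, 5)·C(15, 5)·C(2, 1) = 756756. Avoid both = 7726160 − 1559376 − 3922512 + 756756 = 3001028.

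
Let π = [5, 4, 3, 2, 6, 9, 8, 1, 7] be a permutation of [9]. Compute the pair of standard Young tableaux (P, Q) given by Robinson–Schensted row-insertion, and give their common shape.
P = [1, 6, 7] / [2, 8] / [3, 9] / [4] / [5];  Q = [1, 5, 6] / [2, 7] / [3, 9] / [4] / [8];  common shape = (3, 2, 2, 1, 1)

Row-insert the values π_1, π_2, … into P one at a time, bumping the leftmost entry strictly greater than the inserted value down to the next row. The recording tableau Q records, in position (i, j), the step at which that cell was added to P.
  Insert 5 (step 1): P = [5];  Q = [1]
  Insert 4 (step 2): P = [4] / [5];  Q = [1] / [2]
  Insert 3 (step 3): P = [3] / [4] / [5];  Q = [1] / [2] / [3]
  Insert 2 (step 4): P = [2] / [3] / [4] / [5];  Q = [1] / [2] / [3] / [4]
  Insert 6 (step 5): P = [2, 6] / [3] / [4] / [5];  Q = [1, 5] / [2] / [3] / [4]
  Insert 9 (step 6): P = [2, 6, 9] / [3] / [4] / [5];  Q = [1, 5, 6] / [2] / [3] / [4]
  Insert 8 (step 7): P = [2, 6, 8] / [3, 9] / [4] / [5];  Q = [1, 5, 6] / [2, 7] / [3] / [4]
  Insert 1 (step 8): P = [1, 6, 8] / [2, 9] / [3] / [4] / [5];  Q = [1, 5, 6] / [2, 7] / [3] / [4] / [8]
  Insert 7 (step 9): P = [1, 6, 7] / [2, 8] / [3, 9] / [4] / [5];  Q = [1, 5, 6] / [2, 7] / [3, 9] / [4] / [8]
Final shape: (3, 2, 2, 1, 1).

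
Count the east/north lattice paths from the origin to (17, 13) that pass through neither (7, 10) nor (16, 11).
Number of paths = 75667477

Inclusion–exclusion. Total paths: C(30, 17) = 119759850. Through P₁: C(17, 7)·C(13, 10) = 5562128. Through P₂: C(27, 16)·C(3, 1) = 39113685. Since P₁ is strictly southwest of P₂, a monotone path through both must visit P₁ then P₂; paths through both = C(17, 7)·C(10, 9)·C(3, 1) = 583440. Avoid both = 119759850 − 5562128 − 39113685 + 583440 = 75667477.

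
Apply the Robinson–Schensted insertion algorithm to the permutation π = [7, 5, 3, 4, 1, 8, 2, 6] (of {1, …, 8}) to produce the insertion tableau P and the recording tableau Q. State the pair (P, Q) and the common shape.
P = [1, 2, 6] / [3, 4, 8] / [5] / [7];  Q = [1, 4, 6] / [2, 7, 8] / [3] / [5];  common shape = (3, 3, 1, 1)

Row-insert the values π_1, π_2, … into P one at a time, bumping the leftmost entry strictly greater than the inserted value down to the next row. The recording tableau Q records, in position (i, j), the step at which that cell was added to P.
  Insert 7 (step 1): P = [7];  Q = [1]
  Insert 5 (step 2): P = [5] / [7];  Q = [1] / [2]
  Insert 3 (step 3): P = [3] / [5] / [7];  Q = [1] / [2] / [3]
  Insert 4 (step 4): P = [3, 4] / [5] / [7];  Q = [1, 4] / [2] / [3]
  Insert 1 (step 5): P = [1, 4] / [3] / [5] / [7];  Q = [1, 4] / [2] / [3] / [5]
  Insert 8 (step 6): P = [1, 4, 8] / [3] / [5] / [7];  Q = [1, 4, 6] / [2] / [3] / [5]
  Insert 2 (step 7): P = [1, 2, 8] / [3, 4] / [5] / [7];  Q = [1, 4, 6] / [2, 7] / [3] / [5]
  Insert 6 (step 8): P = [1, 2, 6] / [3, 4, 8] / [5] / [7];  Q = [1, 4, 6] / [2, 7, 8] / [3] / [5]
Final shape: (3, 3, 1, 1).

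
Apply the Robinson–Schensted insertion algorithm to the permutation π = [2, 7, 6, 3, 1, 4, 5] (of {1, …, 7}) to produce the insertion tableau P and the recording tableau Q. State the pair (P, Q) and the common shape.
P = [1, 3, 4, 5] / [2] / [6] / [7];  Q = [1, 2, 6, 7] / [3] / [4] / [5];  common shape = (4, 1, 1, 1)

Row-insert the values π_1, π_2, … into P one at a time, bumping the leftmost entry strictly greater than the inserted value down to the next row. The recording tableau Q records, in position (i, j), the step at which that cell was added to P.
  Insert 2 (step 1): P = [2];  Q = [1]
  Insert 7 (step 2): P = [2, 7];  Q = [1, 2]
  Insert 6 (step 3): P = [2, 6] / [7];  Q = [1, 2] / [3]
  Insert 3 (step 4): P = [2, 3] / [6] / [7];  Q = [1, 2] / [3] / [4]
  Insert 1 (step 5): P = [1, 3] / [2] / [6] / [7];  Q = [1, 2] / [3] / [4] / [5]
  Insert 4 (step 6): P = [1, 3, 4] / [2] / [6] / [7];  Q = [1, 2, 6] / [3] / [4] / [5]
  Insert 5 (step 7): P = [1, 3, 4, 5] / [2] / [6] / [7];  Q = [1, 2, 6, 7] / [3] / [4] / [5]
Final shape: (4, 1, 1, 1).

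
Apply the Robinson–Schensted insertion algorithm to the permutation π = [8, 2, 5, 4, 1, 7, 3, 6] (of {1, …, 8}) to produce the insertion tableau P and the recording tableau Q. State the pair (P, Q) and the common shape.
P = [1, 3, 6] / [2, 4, 7] / [5] / [8];  Q = [1, 3, 6] / [2, 7, 8] / [4] / [5];  common shape = (3, 3, 1, 1)

Row-insert the values π_1, π_2, … into P one at a time, bumping the leftmost entry strictly greater than the inserted value down to the next row. The recording tableau Q records, in position (i, j), the step at which that cell was added to P.
  Insert 8 (step 1): P = [8];  Q = [1]
  Insert 2 (step 2): P = [2] / [8];  Q = [1] / [2]
  Insert 5 (step 3): P = [2, 5] / [8];  Q = [1, 3] / [2]
  Insert 4 (step 4): P = [2, 4] / [5] / [8];  Q = [1, 3] / [2] / [4]
  Insert 1 (step 5): P = [1, 4] / [2] / [5] / [8];  Q = [1, 3] / [2] / [4] / [5]
  Insert 7 (step 6): P = [1, 4, 7] / [2] / [5] / [8];  Q = [1, 3, 6] / [2] / [4] / [5]
  Insert 3 (step 7): P = [1, 3, 7] / [2, 4] / [5] / [8];  Q = [1, 3, 6] / [2, 7] / [4] / [5]
  Insert 6 (step 8): P = [1, 3, 6] / [2, 4, 7] / [5] / [8];  Q = [1, 3, 6] / [2, 7, 8] / [4] / [5]
Final shape: (3, 3, 1, 1).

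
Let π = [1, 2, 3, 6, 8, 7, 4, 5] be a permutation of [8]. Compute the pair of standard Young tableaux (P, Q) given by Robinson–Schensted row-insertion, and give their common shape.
P = [1, 2, 3, 4, 5] / [6, 7] / [8];  Q = [1, 2, 3, 4, 5] / [6, 8] / [7];  common shape = (5, 2, 1)

Row-insert the values π_1, π_2, … into P one at a time, bumping the leftmost entry strictly greater than the inserted value down to the next row. The recording tableau Q records, in position (i, j), the step at which that cell was added to P.
  Insert 1 (step 1): P = [1];  Q = [1]
  Insert 2 (step 2): P = [1, 2];  Q = [1, 2]
  Insert 3 (step 3): P = [1, 2, 3];  Q = [1, 2, 3]
  Insert 6 (step 4): P = [1, 2, 3, 6];  Q = [1, 2, 3, 4]
  Insert 8 (step 5): P = [1, 2, 3, 6, 8];  Q = [1, 2, 3, 4, 5]
  Insert 7 (step 6): P = [1, 2, 3, 6, 7] / [8];  Q = [1, 2, 3, 4, 5] / [6]
  Insert 4 (step 7): P = [1, 2, 3, 4, 7] / [6] / [8];  Q = [1, 2, 3, 4, 5] / [6] / [7]
  Insert 5 (step 8): P = [1, 2, 3, 4, 5] / [6, 7] / [8];  Q = [1, 2, 3, 4, 5] / [6, 8] / [7]
Final shape: (5, 2, 1).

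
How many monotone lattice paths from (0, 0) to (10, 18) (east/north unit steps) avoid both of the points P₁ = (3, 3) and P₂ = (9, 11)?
Number of paths = 8849030

Inclusion–exclusion. Total paths: C(28, 10) = 13123110. Through P₁: C(6, 3)·C(22, 7) = 3410880. Through P₂: C(20, 9)·C(8, 1) = 1343680. Since P₁ is strictly southwest of P₂, a monotone path through both must visit P₁ then P₂; paths through both = C(6, 3)·C(14, 6)·C(8, 1) = 480480. Avoid both = 13123110 − 3410880 − 1343680 + 480480 = 8849030.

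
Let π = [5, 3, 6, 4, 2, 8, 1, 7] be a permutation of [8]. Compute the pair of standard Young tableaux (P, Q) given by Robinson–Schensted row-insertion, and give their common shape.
P = [1, 4, 7] / [2, 6, 8] / [3] / [5];  Q = [1, 3, 6] / [2, 4, 8] / [5] / [7];  common shape = (3, 3, 1, 1)

Row-insert the values π_1, π_2, … into P one at a time, bumping the leftmost entry strictly greater than the inserted value down to the next row. The recording tableau Q records, in position (i, j), the step at which that cell was added to P.
  Insert 5 (step 1): P = [5];  Q = [1]
  Insert 3 (step 2): P = [3] / [5];  Q = [1] / [2]
  Insert 6 (step 3): P = [3, 6] / [5];  Q = [1, 3] / [2]
  Insert 4 (step 4): P = [3, 4] / [5, 6];  Q = [1, 3] / [2, 4]
  Insert 2 (step 5): P = [2, 4] / [3, 6] / [5];  Q = [1, 3] / [2, 4] / [5]
  Insert 8 (step 6): P = [2, 4, 8] / [3, 6] / [5];  Q = [1, 3, 6] / [2, 4] / [5]
  Insert 1 (step 7): P = [1, 4, 8] / [2, 6] / [3] / [5];  Q = [1, 3, 6] / [2, 4] / [5] / [7]
  Insert 7 (step 8): P = [1, 4, 7] / [2, 6, 8] / [3] / [5];  Q = [1, 3, 6] / [2, 4, 8] / [5] / [7]
Final shape: (3, 3, 1, 1).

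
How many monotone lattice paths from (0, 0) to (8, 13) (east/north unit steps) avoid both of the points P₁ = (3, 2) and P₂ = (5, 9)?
Number of paths = 102340

Inclusion–exclusion. Total paths: C(21, 8) = 203490. Through P₁: C(5, 3)·C(16, 5) = 43680. Through P₂: C(14, 5)·C(7, 3) = 70070. Since P₁ is strictly southwest of P₂, a monotone path through both must visit P₁ then P₂; paths through both = C(5, 3)·C(9, 2)·C(7, 3) = 12600. Avoid both = 203490 − 43680 − 70070 + 12600 = 102340.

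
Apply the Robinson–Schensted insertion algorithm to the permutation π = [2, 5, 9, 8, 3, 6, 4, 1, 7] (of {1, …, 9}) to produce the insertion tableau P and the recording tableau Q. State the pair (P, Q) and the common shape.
P = [1, 3, 4, 7] / [2, 6] / [5] / [8] / [9];  Q = [1, 2, 3, 9] / [4, 6] / [5] / [7] / [8];  common shape = (4, 2, 1, 1, 1)

Row-insert the values π_1, π_2, … into P one at a time, bumping the leftmost entry strictly greater than the inserted value down to the next row. The recording tableau Q records, in position (i, j), the step at which that cell was added to P.
  Insert 2 (step 1): P = [2];  Q = [1]
  Insert 5 (step 2): P = [2, 5];  Q = [1, 2]
  Insert 9 (step 3): P = [2, 5, 9];  Q = [1, 2, 3]
  Insert 8 (step 4): P = [2, 5, 8] / [9];  Q = [1, 2, 3] / [4]
  Insert 3 (step 5): P = [2, 3, 8] / [5] / [9];  Q = [1, 2, 3] / [4] / [5]
  Insert 6 (step 6): P = [2, 3, 6] / [5, 8] / [9];  Q = [1, 2, 3] / [4, 6] / [5]
  Insert 4 (step 7): P = [2, 3, 4] / [5, 6] / [8] / [9];  Q = [1, 2, 3] / [4, 6] / [5] / [7]
  Insert 1 (step 8): P = [1, 3, 4] / [2, 6] / [5] / [8] / [9];  Q = [1, 2, 3] / [4, 6] / [5] / [7] / [8]
  Insert 7 (step 9): P = [1, 3, 4, 7] / [2, 6] / [5] / [8] / [9];  Q = [1, 2, 3, 9] / [4, 6] / [5] / [7] / [8]
Final shape: (4, 2, 1, 1, 1).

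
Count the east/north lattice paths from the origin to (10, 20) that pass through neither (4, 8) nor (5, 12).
Number of paths = 16077204

Inclusion–exclusion. Total paths: C(30, 10) = 30045015. Through P₁: C(12, 4)·C(18, 6) = 9189180. Through P₂: C(17, 5)·C(13, 5) = 7963956. Since P₁ is strictly southwest of P₂, a monotone path through both must visit P₁ then P₂; paths through both = C(12, 4)·C(5, 1)·C(13, 5) = 3185325. Avoid both = 30045015 − 9189180 − 7963956 + 3185325 = 16077204.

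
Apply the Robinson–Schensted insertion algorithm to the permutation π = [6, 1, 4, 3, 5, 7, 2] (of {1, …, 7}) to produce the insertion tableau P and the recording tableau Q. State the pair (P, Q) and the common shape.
P = [1, 2, 5, 7] / [3] / [4] / [6];  Q = [1, 3, 5, 6] / [2] / [4] / [7];  common shape = (4, 1, 1, 1)

Row-insert the values π_1, π_2, … into P one at a time, bumping the leftmost entry strictly greater than the inserted value down to the next row. The recording tableau Q records, in position (i, j), the step at which that cell was added to P.
  Insert 6 (step 1): P = [6];  Q = [1]
  Insert 1 (step 2): P = [1] / [6];  Q = [1] / [2]
  Insert 4 (step 3): P = [1, 4] / [6];  Q = [1, 3] / [2]
  Insert 3 (step 4): P = [1, 3] / [4] / [6];  Q = [1, 3] / [2] / [4]
  Insert 5 (step 5): P = [1, 3, 5] / [4] / [6];  Q = [1, 3, 5] / [2] / [4]
  Insert 7 (step 6): P = [1, 3, 5, 7] / [4] / [6];  Q = [1, 3, 5, 6] / [2] / [4]
  Insert 2 (step 7): P = [1, 2, 5, 7] / [3] / [4] / [6];  Q = [1, 3, 5, 6] / [2] / [4] / [7]
Final shape: (4, 1, 1, 1).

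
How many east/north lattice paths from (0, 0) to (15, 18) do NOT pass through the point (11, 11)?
Number of paths = 804365760

Total paths from (0, 0) to (15, 18): C(33, 15) = 1037158320. Paths through (11, 11): (paths (0, 0) → (11, 11)) × (paths (11, 11) → (15, 18)) = C(22, 11) · C(11, 4) = 705432 · 330 = 232792560. Avoidance count = 1037158320 − 232792560 = 804365760.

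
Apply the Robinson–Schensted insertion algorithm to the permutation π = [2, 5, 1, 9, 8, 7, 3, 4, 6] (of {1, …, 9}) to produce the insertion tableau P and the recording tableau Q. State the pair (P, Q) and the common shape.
P = [1, 3, 4, 6] / [2, 5, 7] / [8] / [9];  Q = [1, 2, 4, 9] / [3, 5, 8] / [6] / [7];  common shape = (4, 3, 1, 1)

Row-insert the values π_1, π_2, … into P one at a time, bumping the leftmost entry strictly greater than the inserted value down to the next row. The recording tableau Q records, in position (i, j), the step at which that cell was added to P.
  Insert 2 (step 1): P = [2];  Q = [1]
  Insert 5 (step 2): P = [2, 5];  Q = [1, 2]
  Insert 1 (step 3): P = [1, 5] / [2];  Q = [1, 2] / [3]
  Insert 9 (step 4): P = [1, 5, 9] / [2];  Q = [1, 2, 4] / [3]
  Insert 8 (step 5): P = [1, 5, 8] / [2, 9];  Q = [1, 2, 4] / [3, 5]
  Insert 7 (step 6): P = [1, 5, 7] / [2, 8] / [9];  Q = [1, 2, 4] / [3, 5] / [6]
  Insert 3 (step 7): P = [1, 3, 7] / [2, 5] / [8] / [9];  Q = [1, 2, 4] / [3, 5] / [6] / [7]
  Insert 4 (step 8): P = [1, 3, 4] / [2, 5, 7] / [8] / [9];  Q = [1, 2, 4] / [3, 5, 8] / [6] / [7]
  Insert 6 (step 9): P = [1, 3, 4, 6] / [2, 5, 7] / [8] / [9];  Q = [1, 2, 4, 9] / [3, 5, 8] / [6] / [7]
Final shape: (4, 3, 1, 1).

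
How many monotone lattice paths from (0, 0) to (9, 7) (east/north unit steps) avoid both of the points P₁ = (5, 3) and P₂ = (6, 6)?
Number of paths = 4720

Inclusion–exclusion. Total paths: C(16, 9) = 11440. Through P₁: C(8, 5)·C(8, 4) = 3920. Through P₂: C(12, 6)·C(4, 3) = 3696. Since P₁ is strictly southwest of P₂, a monotone path through both must visit P₁ then P₂; paths through both = C(8, 5)·C(4, 1)·C(4, 3) = 896. Avoid both = 11440 − 3920 − 3696 + 896 = 4720.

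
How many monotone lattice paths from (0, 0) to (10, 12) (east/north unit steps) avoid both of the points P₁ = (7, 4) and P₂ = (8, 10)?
Number of paths = 343508

Inclusion–exclusion. Total paths: C(22, 10) = 646646. Through P₁: C(11, 7)·C(11, 3) = 54450. Through P₂: C(18, 8)·C(4, 2) = 262548. Since P₁ is strictly southwest of P₂, a monotone path through both must visit P₁ then P₂; paths through both = C(11, 7)·C(7, 1)·C(4, 2) = 13860. Avoid both = 646646 − 54450 − 262548 + 13860 = 343508.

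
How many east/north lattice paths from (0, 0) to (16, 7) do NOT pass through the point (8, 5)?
Number of paths = 187242

Total paths from (0, 0) to (16, 7): C(23, 16) = 245157. Paths through (8, 5): (paths (0, 0) → (8, 5)) × (paths (8, 5) → (16, 7)) = C(13, 8) · C(10, 8) = 1287 · 45 = 57915. Avoidance count = 245157 − 57915 = 187242.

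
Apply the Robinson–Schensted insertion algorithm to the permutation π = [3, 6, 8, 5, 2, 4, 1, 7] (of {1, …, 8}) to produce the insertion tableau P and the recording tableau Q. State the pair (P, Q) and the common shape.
P = [1, 4, 7] / [2, 5, 8] / [3] / [6];  Q = [1, 2, 3] / [4, 6, 8] / [5] / [7];  common shape = (3, 3, 1, 1)

Row-insert the values π_1, π_2, … into P one at a time, bumping the leftmost entry strictly greater than the inserted value down to the next row. The recording tableau Q records, in position (i, j), the step at which that cell was added to P.
  Insert 3 (step 1): P = [3];  Q = [1]
  Insert 6 (step 2): P = [3, 6];  Q = [1, 2]
  Insert 8 (step 3): P = [3, 6, 8];  Q = [1, 2, 3]
  Insert 5 (step 4): P = [3, 5, 8] / [6];  Q = [1, 2, 3] / [4]
  Insert 2 (step 5): P = [2, 5, 8] / [3] / [6];  Q = [1, 2, 3] / [4] / [5]
  Insert 4 (step 6): P = [2, 4, 8] / [3, 5] / [6];  Q = [1, 2, 3] / [4, 6] / [5]
  Insert 1 (step 7): P = [1, 4, 8] / [2, 5] / [3] / [6];  Q = [1, 2, 3] / [4, 6] / [5] / [7]
  Insert 7 (step 8): P = [1, 4, 7] / [2, 5, 8] / [3] / [6];  Q = [1, 2, 3] / [4, 6, 8] / [5] / [7]
Final shape: (3, 3, 1, 1).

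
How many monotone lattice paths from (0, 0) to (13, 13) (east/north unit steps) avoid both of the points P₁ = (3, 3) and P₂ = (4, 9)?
Number of paths = 6294355

Inclusion–exclusion. Total paths: C(26, 13) = 10400600. Through P₁: C(6, 3)·C(20, 10) = 3695120. Through P₂: C(13, 4)·C(13, 9) = 511225. Since P₁ is strictly southwest of P₂, a monotone path through both must visit P₁ then P₂; paths through both = C(6, 3)·C(7, 1)·C(13, 9) = 100100. Avoid both = 10400600 − 3695120 − 511225 + 100100 = 6294355.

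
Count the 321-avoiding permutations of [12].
C_12 = 208012

These 321-avoiding permutations are counted by the Catalan number C_n = (1/(n + 1)) · C(2n, n). For n = 12: C_12 = (1/13) · C(24, 12) = 2704156/13 = 208012.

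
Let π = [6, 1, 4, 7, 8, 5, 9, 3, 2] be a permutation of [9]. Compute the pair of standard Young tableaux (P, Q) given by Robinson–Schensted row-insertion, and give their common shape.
P = [1, 2, 5, 8, 9] / [3, 7] / [4] / [6];  Q = [1, 3, 4, 5, 7] / [2, 6] / [8] / [9];  common shape = (5, 2, 1, 1)

Row-insert the values π_1, π_2, … into P one at a time, bumping the leftmost entry strictly greater than the inserted value down to the next row. The recording tableau Q records, in position (i, j), the step at which that cell was added to P.
  Insert 6 (step 1): P = [6];  Q = [1]
  Insert 1 (step 2): P = [1] / [6];  Q = [1] / [2]
  Insert 4 (step 3): P = [1, 4] / [6];  Q = [1, 3] / [2]
  Insert 7 (step 4): P = [1, 4, 7] / [6];  Q = [1, 3, 4] / [2]
  Insert 8 (step 5): P = [1, 4, 7, 8] / [6];  Q = [1, 3, 4, 5] / [2]
  Insert 5 (step 6): P = [1, 4, 5, 8] / [6, 7];  Q = [1, 3, 4, 5] / [2, 6]
  Insert 9 (step 7): P = [1, 4, 5, 8, 9] / [6, 7];  Q = [1, 3, 4, 5, 7] / [2, 6]
  Insert 3 (step 8): P = [1, 3, 5, 8, 9] / [4, 7] / [6];  Q = [1, 3, 4, 5, 7] / [2, 6] / [8]
  Insert 2 (step 9): P = [1, 2, 5, 8, 9] / [3, 7] / [4] / [6];  Q = [1, 3, 4, 5, 7] / [2, 6] / [8] / [9]
Final shape: (5, 2, 1, 1).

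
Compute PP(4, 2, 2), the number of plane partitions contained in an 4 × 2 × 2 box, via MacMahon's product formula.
PP(4, 2, 2) = 105

Evaluate the triple product over i = 1..4, j = 1..2, k = 1..2. The factors are (2/1) · (3/2) · (3/2) · (4/3) · (3/2) · (4/3) · (4/3) · (5/4) · … (16 factors total). The numerators and denominators telescope so the product is an integer; carrying out the multiplication exactly gives PP(4, 2, 2) = 105.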